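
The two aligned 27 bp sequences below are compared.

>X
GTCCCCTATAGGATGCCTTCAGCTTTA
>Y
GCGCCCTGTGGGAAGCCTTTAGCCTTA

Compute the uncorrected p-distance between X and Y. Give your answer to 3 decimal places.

The sequences differ at 7 of 27 positions (sites 2, 3, 8, 10, 14, 20, 24).
p = 7/27 = 0.259259… ≈ 0.259 (to 3 d.p.).

0.259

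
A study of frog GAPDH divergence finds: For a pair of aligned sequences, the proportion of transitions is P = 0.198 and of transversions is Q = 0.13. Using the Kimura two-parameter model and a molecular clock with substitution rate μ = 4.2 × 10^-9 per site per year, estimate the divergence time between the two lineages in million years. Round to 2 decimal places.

Under the Kimura two-parameter model, d = −½ ln(1 − 2P − Q) − ¼ ln(1 − 2Q).
1 − 2P − Q = 0.474, giving −½ ln(0.474) = 0.373274.
1 − 2Q = 0.74, giving −¼ ln(0.74) = 0.075276.
d = 0.373274 + 0.075276 = 0.448550.
Under a molecular clock d = 2μt, so t = d/(2μ) = 0.448550 / (2 × 4.2 × 10^-9) = 53.40 million years.

53.40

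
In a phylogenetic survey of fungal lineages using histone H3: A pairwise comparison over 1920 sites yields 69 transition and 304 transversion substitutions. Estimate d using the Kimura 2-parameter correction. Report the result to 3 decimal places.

P = 69/1920 ≈ 0.035938 and Q = 304/1920 ≈ 0.158333.
Under the Kimura two-parameter model, d = −½ ln(1 − 2P − Q) − ¼ ln(1 − 2Q).
1 − 2P − Q = 0.769791, giving −½ ln(0.769791) = 0.130818.
1 − 2Q = 0.683334, giving −¼ ln(0.683334) = 0.095193.
d = 0.130818 + 0.095193 = 0.226011.

0.226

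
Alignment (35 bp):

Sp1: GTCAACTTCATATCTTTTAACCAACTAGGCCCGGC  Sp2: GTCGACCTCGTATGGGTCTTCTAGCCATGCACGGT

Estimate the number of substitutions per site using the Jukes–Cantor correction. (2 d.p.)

The sequences differ at 15 of 35 sites, so p = 15/35 ≈ 0.428571.
d = −(3/4) ln(1 − 4p/3) = −0.75 ln(1 − 0.571428) = −0.75 ln(0.428572)
  = −0.75 × (-0.847297) = 0.635473 substitutions/site.

0.64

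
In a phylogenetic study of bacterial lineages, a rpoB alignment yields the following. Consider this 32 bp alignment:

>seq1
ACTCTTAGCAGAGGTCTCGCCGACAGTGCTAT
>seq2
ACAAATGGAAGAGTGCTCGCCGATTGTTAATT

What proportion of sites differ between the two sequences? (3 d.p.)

The sequences differ at 13 of 32 positions.
p = 13/32 = 0.40625 ≈ 0.406 (to 3 d.p.).

0.406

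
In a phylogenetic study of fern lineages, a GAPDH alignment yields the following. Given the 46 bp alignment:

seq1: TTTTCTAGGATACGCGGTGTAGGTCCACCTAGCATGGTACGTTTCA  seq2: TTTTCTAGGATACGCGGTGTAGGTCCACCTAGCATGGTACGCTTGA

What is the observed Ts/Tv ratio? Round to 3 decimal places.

1.000

Transitions are A↔G and C↔T; transversions are all other mismatches.
Transitions: 1. Transversions: 1.
R = 1/1 = 1.000.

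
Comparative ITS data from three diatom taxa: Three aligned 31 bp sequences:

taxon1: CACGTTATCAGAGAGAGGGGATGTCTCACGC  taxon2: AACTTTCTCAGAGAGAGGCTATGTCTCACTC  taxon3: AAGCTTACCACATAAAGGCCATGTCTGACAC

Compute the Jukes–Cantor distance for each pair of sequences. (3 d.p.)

d(taxon1,taxon2) = 0.224, d(taxon1,taxon3) = 0.481, d(taxon2,taxon3) = 0.422

taxon1–taxon2: 6/31 sites differ → p ≈ 0.193548, d = −0.75 ln(1 − 0.258064) = 0.223869 ≈ 0.224.
taxon1–taxon3: 11/31 sites differ → p ≈ 0.354839, d = −0.75 ln(1 − 0.473119) = 0.480585 ≈ 0.481.
taxon2–taxon3: 10/31 sites differ → p ≈ 0.322581, d = −0.75 ln(1 − 0.430108) = 0.421731 ≈ 0.422.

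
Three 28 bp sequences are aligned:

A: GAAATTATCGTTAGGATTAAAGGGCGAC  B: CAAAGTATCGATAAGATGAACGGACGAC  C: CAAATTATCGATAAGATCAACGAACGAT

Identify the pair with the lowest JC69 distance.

A–B: 7/28 differ, p = 0.250, d = 0.304.
A–C: 8/28 differ, p = 0.286, d = 0.360.
B–C: 4/28 differ, p = 0.143, d = 0.158.
The smallest distance is between B and C.

B and C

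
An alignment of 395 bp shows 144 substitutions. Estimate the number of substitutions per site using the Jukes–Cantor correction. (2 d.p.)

p = 144/395 ≈ 0.364557.
d = −(3/4) ln(1 − 4p/3) = −0.75 ln(1 − 0.486076) = −0.75 ln(0.513924)
  = −0.75 × (-0.665680) = 0.499260 substitutions/site.

0.50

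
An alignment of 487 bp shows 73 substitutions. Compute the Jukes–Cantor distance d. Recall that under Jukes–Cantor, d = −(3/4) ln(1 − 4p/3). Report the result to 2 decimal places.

0.17

p = 73/487 ≈ 0.149897.
d = −(3/4) ln(1 − 4p/3) = −0.75 ln(1 − 0.199863) = −0.75 ln(0.800137)
  = −0.75 × (-0.222972) = 0.167229 substitutions/site.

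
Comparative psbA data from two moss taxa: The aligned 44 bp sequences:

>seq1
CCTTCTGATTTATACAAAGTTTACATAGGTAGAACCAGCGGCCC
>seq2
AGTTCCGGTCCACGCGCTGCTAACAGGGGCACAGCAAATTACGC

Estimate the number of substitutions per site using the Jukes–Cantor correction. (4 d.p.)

0.9745

The sequences differ at 24 of 44 sites, so p = 24/44 ≈ 0.545455.
d = −(3/4) ln(1 − 4p/3) = −0.75 ln(1 − 0.727273) = −0.75 ln(0.272727)
  = −0.75 × (-1.299284) = 0.974463 substitutions/site.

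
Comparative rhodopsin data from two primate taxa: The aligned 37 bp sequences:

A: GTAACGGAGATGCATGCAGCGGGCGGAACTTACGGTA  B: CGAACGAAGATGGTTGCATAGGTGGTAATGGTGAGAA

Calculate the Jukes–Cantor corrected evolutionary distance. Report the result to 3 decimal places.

The sequences differ at 17 of 37 sites, so p = 17/37 ≈ 0.459459.
d = −(3/4) ln(1 − 4p/3) = −0.75 ln(1 − 0.612612) = −0.75 ln(0.387388)
  = −0.75 × (-0.948329) = 0.711247 substitutions/site.

0.711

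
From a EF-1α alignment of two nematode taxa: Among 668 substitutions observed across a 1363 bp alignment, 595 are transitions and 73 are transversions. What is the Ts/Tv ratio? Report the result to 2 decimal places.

R = 595/73 = 8.150684… ≈ 8.15 (to 2 d.p.).

8.15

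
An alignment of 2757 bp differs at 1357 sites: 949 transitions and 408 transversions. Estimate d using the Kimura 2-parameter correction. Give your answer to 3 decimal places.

P = 949/2757 ≈ 0.344215 and Q = 408/2757 ≈ 0.147987.
Under the Kimura two-parameter model, d = −½ ln(1 − 2P − Q) − ¼ ln(1 − 2Q).
1 − 2P − Q = 0.163583, giving −½ ln(0.163583) = 0.905217.
1 − 2Q = 0.704026, giving −¼ ln(0.704026) = 0.087735.
d = 0.905217 + 0.087735 = 0.992952.

0.993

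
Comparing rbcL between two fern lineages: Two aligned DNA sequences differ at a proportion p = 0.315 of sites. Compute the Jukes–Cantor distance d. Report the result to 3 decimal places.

d = −(3/4) ln(1 − 4p/3) = −0.75 ln(1 − 0.42) = −0.75 ln(0.58)
  = −0.75 × (-0.544727) = 0.408545 substitutions/site.

0.409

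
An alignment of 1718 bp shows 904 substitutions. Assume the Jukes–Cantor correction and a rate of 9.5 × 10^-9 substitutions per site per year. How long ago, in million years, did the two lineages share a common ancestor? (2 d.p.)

47.74

p = 904/1718 ≈ 0.526193.
d = −(3/4) ln(1 − 4p/3) = −0.75 ln(1 − 0.701591) = −0.75 ln(0.298409)
  = −0.75 × (-1.209290) = 0.906968 substitutions/site.
Under a molecular clock d = 2μt, so t = d/(2μ) = 0.906968 / (2 × 9.5 × 10^-9) = 47.74 million years.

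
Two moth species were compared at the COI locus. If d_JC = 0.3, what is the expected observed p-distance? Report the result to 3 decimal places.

p = (3/4)(1 − e^(−4d/3)) = 0.75 × (1 − e^(-0.4)) = 0.75 × (1 − 0.670320) = 0.247260.

0.247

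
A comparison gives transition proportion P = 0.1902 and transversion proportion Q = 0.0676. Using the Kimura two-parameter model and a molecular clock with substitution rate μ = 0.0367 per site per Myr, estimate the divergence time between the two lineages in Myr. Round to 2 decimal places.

Under the Kimura two-parameter model, d = −½ ln(1 − 2P − Q) − ¼ ln(1 − 2Q).
1 − 2P − Q = 0.552, giving −½ ln(0.552) = 0.297104.
1 − 2Q = 0.8648, giving −¼ ln(0.8648) = 0.036314.
d = 0.297104 + 0.036314 = 0.333418.
Under a molecular clock d = 2μt, so t = d/(2μ) = 0.333418 / (2 × 0.0367) = 4.54 Myr.

4.54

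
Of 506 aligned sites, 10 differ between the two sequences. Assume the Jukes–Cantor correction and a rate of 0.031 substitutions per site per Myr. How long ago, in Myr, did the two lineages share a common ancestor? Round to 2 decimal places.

0.32

p = 10/506 ≈ 0.019763.
d = −(3/4) ln(1 − 4p/3) = −0.75 ln(1 − 0.026351) = −0.75 ln(0.973649)
  = −0.75 × (-0.026704) = 0.020028 substitutions/site.
Under a molecular clock d = 2μt, so t = d/(2μ) = 0.020028 / (2 × 0.031) = 0.32 Myr.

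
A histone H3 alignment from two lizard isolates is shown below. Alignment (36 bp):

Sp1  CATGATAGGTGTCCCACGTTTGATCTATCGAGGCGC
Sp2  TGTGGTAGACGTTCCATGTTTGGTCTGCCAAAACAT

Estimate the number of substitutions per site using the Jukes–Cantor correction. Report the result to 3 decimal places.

0.608

The sequences differ at 15 of 36 sites, so p = 15/36 ≈ 0.416667.
d = −(3/4) ln(1 − 4p/3) = −0.75 ln(1 − 0.555556) = −0.75 ln(0.444444)
  = −0.75 × (-0.810931) = 0.608198 substitutions/site.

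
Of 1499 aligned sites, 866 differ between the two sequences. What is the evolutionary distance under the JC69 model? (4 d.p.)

p = 866/1499 ≈ 0.577718.
d = −(3/4) ln(1 − 4p/3) = −0.75 ln(1 − 0.770291) = −0.75 ln(0.229709)
  = −0.75 × (-1.470942) = 1.103207 substitutions/site.

1.1032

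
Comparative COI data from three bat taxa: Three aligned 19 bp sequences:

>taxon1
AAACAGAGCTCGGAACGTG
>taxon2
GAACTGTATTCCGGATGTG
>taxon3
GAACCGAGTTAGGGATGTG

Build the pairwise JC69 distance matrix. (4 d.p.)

taxon1–taxon2: 8/19 sites differ → p ≈ 0.421053, d = −0.75 ln(1 − 0.561404) = 0.618132 ≈ 0.6181.
taxon1–taxon3: 6/19 sites differ → p ≈ 0.315789, d = −0.75 ln(1 − 0.421052) = 0.409907 ≈ 0.4099.
taxon2–taxon3: 5/19 sites differ → p ≈ 0.263158, d = −0.75 ln(1 − 0.350877) = 0.324100 ≈ 0.3241.

d(taxon1,taxon2) = 0.6181, d(taxon1,taxon3) = 0.4099, d(taxon2,taxon3) = 0.3241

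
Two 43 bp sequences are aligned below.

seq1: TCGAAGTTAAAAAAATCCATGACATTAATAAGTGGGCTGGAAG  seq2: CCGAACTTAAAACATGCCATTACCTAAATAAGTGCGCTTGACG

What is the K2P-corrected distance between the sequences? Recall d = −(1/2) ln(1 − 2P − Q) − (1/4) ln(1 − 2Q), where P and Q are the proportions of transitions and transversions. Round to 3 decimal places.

Of 43 sites, 1 differences are transitions and 10 are transversions, so P = 1/43 ≈ 0.023256 and Q = 10/43 ≈ 0.232558.
Under the Kimura two-parameter model, d = −½ ln(1 − 2P − Q) − ¼ ln(1 − 2Q).
1 − 2P − Q = 0.72093, giving −½ ln(0.72093) = 0.163607.
1 − 2Q = 0.534884, giving −¼ ln(0.534884) = 0.156426.
d = 0.163607 + 0.156426 = 0.320033.

0.320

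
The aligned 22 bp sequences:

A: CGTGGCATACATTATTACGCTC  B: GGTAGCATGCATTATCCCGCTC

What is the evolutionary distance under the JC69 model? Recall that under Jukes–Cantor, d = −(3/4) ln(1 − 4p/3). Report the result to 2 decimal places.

The sequences differ at 5 of 22 sites (1, 4, 9, 16, 17), so p = 5/22 ≈ 0.227273.
d = −(3/4) ln(1 − 4p/3) = −0.75 ln(1 − 0.303031) = −0.75 ln(0.696969)
  = −0.75 × (-0.361014) = 0.270761 substitutions/site.

0.27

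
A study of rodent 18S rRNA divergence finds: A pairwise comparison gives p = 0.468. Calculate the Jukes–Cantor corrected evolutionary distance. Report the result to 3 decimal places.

d = −(3/4) ln(1 − 4p/3) = −0.75 ln(1 − 0.624) = −0.75 ln(0.376)
  = −0.75 × (-0.978166) = 0.733625 substitutions/site.

0.734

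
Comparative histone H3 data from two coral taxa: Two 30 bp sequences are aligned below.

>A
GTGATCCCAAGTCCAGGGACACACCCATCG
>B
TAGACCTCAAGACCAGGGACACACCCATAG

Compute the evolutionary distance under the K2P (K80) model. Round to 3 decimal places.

Of 30 sites, 2 differences are transitions and 4 are transversions, so P = 2/30 ≈ 0.066667 and Q = 4/30 ≈ 0.133333.
Under the Kimura two-parameter model, d = −½ ln(1 − 2P − Q) − ¼ ln(1 − 2Q).
1 − 2P − Q = 0.733333, giving −½ ln(0.733333) = 0.155078.
1 − 2Q = 0.733334, giving −¼ ln(0.733334) = 0.077539.
d = 0.155078 + 0.077539 = 0.232617.

0.233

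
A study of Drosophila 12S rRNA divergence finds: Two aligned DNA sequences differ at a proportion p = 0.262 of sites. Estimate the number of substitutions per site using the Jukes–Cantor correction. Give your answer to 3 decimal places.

d = −(3/4) ln(1 − 4p/3) = −0.75 ln(1 − 0.349333) = −0.75 ln(0.650667)
  = −0.75 × (-0.429757) = 0.322318 substitutions/site.

0.322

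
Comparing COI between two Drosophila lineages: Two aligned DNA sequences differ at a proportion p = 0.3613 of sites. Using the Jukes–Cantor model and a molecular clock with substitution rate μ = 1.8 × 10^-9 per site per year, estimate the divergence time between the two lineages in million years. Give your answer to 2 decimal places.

d = −(3/4) ln(1 − 4p/3) = −0.75 ln(1 − 0.481733) = −0.75 ln(0.518267)
  = −0.75 × (-0.657265) = 0.492949 substitutions/site.
Under a molecular clock d = 2μt, so t = d/(2μ) = 0.492949 / (2 × 1.8 × 10^-9) = 136.93 million years.

136.93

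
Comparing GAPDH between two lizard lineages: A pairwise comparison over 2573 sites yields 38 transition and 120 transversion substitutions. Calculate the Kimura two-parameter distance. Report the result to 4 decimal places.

0.0641

P = 38/2573 ≈ 0.014769 and Q = 120/2573 ≈ 0.046638.
Under the Kimura two-parameter model, d = −½ ln(1 − 2P − Q) − ¼ ln(1 − 2Q).
1 − 2P − Q = 0.923824, giving −½ ln(0.923824) = 0.039617.
1 − 2Q = 0.906724, giving −¼ ln(0.906724) = 0.024479.
d = 0.039617 + 0.024479 = 0.064096.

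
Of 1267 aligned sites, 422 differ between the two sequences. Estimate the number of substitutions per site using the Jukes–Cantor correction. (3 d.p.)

0.440

p = 422/1267 ≈ 0.33307.
d = −(3/4) ln(1 − 4p/3) = −0.75 ln(1 − 0.444093) = −0.75 ln(0.555907)
  = −0.75 × (-0.587154) = 0.440366 substitutions/site.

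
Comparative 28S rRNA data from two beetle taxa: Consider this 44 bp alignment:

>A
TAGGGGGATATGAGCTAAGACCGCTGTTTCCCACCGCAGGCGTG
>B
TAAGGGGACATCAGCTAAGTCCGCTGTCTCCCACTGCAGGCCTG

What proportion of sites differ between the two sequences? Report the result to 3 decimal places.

0.159

The sequences differ at 7 of 44 positions (sites 3, 9, 12, 20, 28, 35, 42).
p = 7/44 = 0.159090… ≈ 0.159 (to 3 d.p.).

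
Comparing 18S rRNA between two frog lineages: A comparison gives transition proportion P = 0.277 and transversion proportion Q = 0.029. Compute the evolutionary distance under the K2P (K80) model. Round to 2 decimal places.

0.45

Under the Kimura two-parameter model, d = −½ ln(1 − 2P − Q) − ¼ ln(1 − 2Q).
1 − 2P − Q = 0.417, giving −½ ln(0.417) = 0.437335.
1 − 2Q = 0.942, giving −¼ ln(0.942) = 0.014938.
d = 0.437335 + 0.014938 = 0.452273.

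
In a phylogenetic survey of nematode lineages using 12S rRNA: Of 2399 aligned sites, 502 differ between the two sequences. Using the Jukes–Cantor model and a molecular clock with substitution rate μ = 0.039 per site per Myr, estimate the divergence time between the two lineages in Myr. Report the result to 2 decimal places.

p = 502/2399 ≈ 0.209254.
d = −(3/4) ln(1 − 4p/3) = −0.75 ln(1 − 0.279005) = −0.75 ln(0.720995)
  = −0.75 × (-0.327123) = 0.245342 substitutions/site.
Under a molecular clock d = 2μt, so t = d/(2μ) = 0.245342 / (2 × 0.039) = 3.15 Myr.

3.15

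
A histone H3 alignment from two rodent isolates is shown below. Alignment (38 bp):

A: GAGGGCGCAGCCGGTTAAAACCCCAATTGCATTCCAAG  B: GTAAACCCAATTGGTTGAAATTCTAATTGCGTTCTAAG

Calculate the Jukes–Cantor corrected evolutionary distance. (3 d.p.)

0.507

The sequences differ at 14 of 38 sites, so p = 14/38 ≈ 0.368421.
d = −(3/4) ln(1 − 4p/3) = −0.75 ln(1 − 0.491228) = −0.75 ln(0.508772)
  = −0.75 × (-0.675755) = 0.506816 substitutions/site.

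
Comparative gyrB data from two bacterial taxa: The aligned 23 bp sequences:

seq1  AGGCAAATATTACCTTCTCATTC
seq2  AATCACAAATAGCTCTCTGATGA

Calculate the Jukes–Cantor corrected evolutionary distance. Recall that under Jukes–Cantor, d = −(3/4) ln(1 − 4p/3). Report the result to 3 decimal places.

0.761

The sequences differ at 11 of 23 sites, so p = 11/23 ≈ 0.478261.
d = −(3/4) ln(1 − 4p/3) = −0.75 ln(1 − 0.637681) = −0.75 ln(0.362319)
  = −0.75 × (-1.015230) = 0.761423 substitutions/site.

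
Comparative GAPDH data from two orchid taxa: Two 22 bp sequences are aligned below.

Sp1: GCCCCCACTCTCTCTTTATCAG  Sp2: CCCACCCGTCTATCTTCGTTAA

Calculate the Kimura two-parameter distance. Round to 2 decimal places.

Of 22 sites, 4 differences are transitions and 5 are transversions, so P = 4/22 ≈ 0.181818 and Q = 5/22 ≈ 0.227273.
Under the Kimura two-parameter model, d = −½ ln(1 − 2P − Q) − ¼ ln(1 − 2Q).
1 − 2P − Q = 0.409091, giving −½ ln(0.409091) = 0.446909.
1 − 2Q = 0.545454, giving −¼ ln(0.545454) = 0.151534.
d = 0.446909 + 0.151534 = 0.598443.

0.60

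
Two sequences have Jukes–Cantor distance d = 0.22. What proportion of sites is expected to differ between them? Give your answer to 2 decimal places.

0.19

p = (3/4)(1 − e^(−4d/3)) = 0.75 × (1 − e^(-0.293333)) = 0.75 × (1 − 0.745774) = 0.190670.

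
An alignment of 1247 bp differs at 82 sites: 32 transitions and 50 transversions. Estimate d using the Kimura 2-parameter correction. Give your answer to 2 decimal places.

P = 32/1247 ≈ 0.025662 and Q = 50/1247 ≈ 0.040096.
Under the Kimura two-parameter model, d = −½ ln(1 − 2P − Q) − ¼ ln(1 − 2Q).
1 − 2P − Q = 0.90858, giving −½ ln(0.90858) = 0.047936.
1 − 2Q = 0.919808, giving −¼ ln(0.919808) = 0.020898.
d = 0.047936 + 0.020898 = 0.068834.

0.07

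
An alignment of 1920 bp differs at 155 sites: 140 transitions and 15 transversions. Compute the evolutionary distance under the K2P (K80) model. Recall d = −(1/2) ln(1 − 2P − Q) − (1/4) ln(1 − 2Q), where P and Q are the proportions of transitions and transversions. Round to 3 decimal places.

P = 140/1920 ≈ 0.072917 and Q = 15/1920 ≈ 0.007813.
Under the Kimura two-parameter model, d = −½ ln(1 − 2P − Q) − ¼ ln(1 − 2Q).
1 − 2P − Q = 0.846353, giving −½ ln(0.846353) = 0.083409.
1 − 2Q = 0.984374, giving −¼ ln(0.984374) = 0.003937.
d = 0.083409 + 0.003937 = 0.087346.

0.087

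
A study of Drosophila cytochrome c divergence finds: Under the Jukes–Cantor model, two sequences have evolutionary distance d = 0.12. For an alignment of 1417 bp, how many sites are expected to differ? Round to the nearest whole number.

Invert JC69: p = (3/4)(1 − e^(−4d/3)) = 0.75 × (1 − e^(-0.16)) = 0.75 × (1 − 0.852144) = 0.110892.
Expected differing sites = pL ≈ 0.110892 × 1417 = 157.133964 ≈ 157.

157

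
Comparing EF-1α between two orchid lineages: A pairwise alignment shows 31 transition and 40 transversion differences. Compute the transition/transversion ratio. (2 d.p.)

0.78

R = 31/40 = 0.775 ≈ 0.78 (to 2 d.p.).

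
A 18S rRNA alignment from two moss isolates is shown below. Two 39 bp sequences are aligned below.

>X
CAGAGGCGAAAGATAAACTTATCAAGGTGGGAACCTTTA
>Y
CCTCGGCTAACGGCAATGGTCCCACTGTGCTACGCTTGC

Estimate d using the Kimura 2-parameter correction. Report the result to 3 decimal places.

Of 39 sites, 3 differences are transitions and 17 are transversions, so P = 3/39 ≈ 0.076923 and Q = 17/39 ≈ 0.435897.
Under the Kimura two-parameter model, d = −½ ln(1 − 2P − Q) − ¼ ln(1 − 2Q).
1 − 2P − Q = 0.410257, giving −½ ln(0.410257) = 0.445486.
1 − 2Q = 0.128206, giving −¼ ln(0.128206) = 0.513529.
d = 0.445486 + 0.513529 = 0.959015.

0.959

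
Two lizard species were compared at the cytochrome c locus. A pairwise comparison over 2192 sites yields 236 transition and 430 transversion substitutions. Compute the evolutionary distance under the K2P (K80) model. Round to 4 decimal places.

0.3896

P = 236/2192 ≈ 0.107664 and Q = 430/2192 ≈ 0.196168.
Under the Kimura two-parameter model, d = −½ ln(1 − 2P − Q) − ¼ ln(1 − 2Q).
1 − 2P − Q = 0.588504, giving −½ ln(0.588504) = 0.265086.
1 − 2Q = 0.607664, giving −¼ ln(0.607664) = 0.124533.
d = 0.265086 + 0.124533 = 0.389619.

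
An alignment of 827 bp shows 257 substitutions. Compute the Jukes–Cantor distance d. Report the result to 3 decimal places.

0.401

p = 257/827 ≈ 0.310762.
d = −(3/4) ln(1 − 4p/3) = −0.75 ln(1 − 0.414349) = −0.75 ln(0.585651)
  = −0.75 × (-0.535031) = 0.401273 substitutions/site.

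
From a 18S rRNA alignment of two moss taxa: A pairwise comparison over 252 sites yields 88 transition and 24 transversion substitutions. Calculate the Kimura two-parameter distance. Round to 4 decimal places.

0.8419

P = 88/252 ≈ 0.349206 and Q = 24/252 ≈ 0.095238.
Under the Kimura two-parameter model, d = −½ ln(1 − 2P − Q) − ¼ ln(1 − 2Q).
1 − 2P − Q = 0.20635, giving −½ ln(0.20635) = 0.789091.
1 − 2Q = 0.809524, giving −¼ ln(0.809524) = 0.052827.
d = 0.789091 + 0.052827 = 0.841918.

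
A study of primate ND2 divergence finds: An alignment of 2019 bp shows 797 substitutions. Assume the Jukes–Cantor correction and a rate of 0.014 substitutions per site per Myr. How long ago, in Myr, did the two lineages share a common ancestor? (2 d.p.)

p = 797/2019 ≈ 0.39475.
d = −(3/4) ln(1 − 4p/3) = −0.75 ln(1 − 0.526333) = −0.75 ln(0.473667)
  = −0.75 × (-0.747251) = 0.560438 substitutions/site.
Under a molecular clock d = 2μt, so t = d/(2μ) = 0.560438 / (2 × 0.014) = 20.02 Myr.

20.02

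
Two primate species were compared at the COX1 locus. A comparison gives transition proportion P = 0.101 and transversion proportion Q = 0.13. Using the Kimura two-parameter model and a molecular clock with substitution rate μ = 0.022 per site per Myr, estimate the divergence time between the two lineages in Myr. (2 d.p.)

Under the Kimura two-parameter model, d = −½ ln(1 − 2P − Q) − ¼ ln(1 − 2Q).
1 − 2P − Q = 0.668, giving −½ ln(0.668) = 0.201734.
1 − 2Q = 0.74, giving −¼ ln(0.74) = 0.075276.
d = 0.201734 + 0.075276 = 0.277010.
Under a molecular clock d = 2μt, so t = d/(2μ) = 0.277010 / (2 × 0.022) = 6.30 Myr.

6.30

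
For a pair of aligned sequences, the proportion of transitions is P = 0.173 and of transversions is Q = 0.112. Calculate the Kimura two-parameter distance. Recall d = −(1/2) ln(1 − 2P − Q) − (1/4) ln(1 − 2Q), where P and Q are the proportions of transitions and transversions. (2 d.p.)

Under the Kimura two-parameter model, d = −½ ln(1 − 2P − Q) − ¼ ln(1 − 2Q).
1 − 2P − Q = 0.542, giving −½ ln(0.542) = 0.306245.
1 − 2Q = 0.776, giving −¼ ln(0.776) = 0.063401.
d = 0.306245 + 0.063401 = 0.369646.

0.37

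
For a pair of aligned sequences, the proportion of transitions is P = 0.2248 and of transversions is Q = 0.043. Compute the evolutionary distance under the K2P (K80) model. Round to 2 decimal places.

Under the Kimura two-parameter model, d = −½ ln(1 − 2P − Q) − ¼ ln(1 − 2Q).
1 − 2P − Q = 0.5074, giving −½ ln(0.5074) = 0.339228.
1 − 2Q = 0.914, giving −¼ ln(0.914) = 0.022481.
d = 0.339228 + 0.022481 = 0.361709.

0.36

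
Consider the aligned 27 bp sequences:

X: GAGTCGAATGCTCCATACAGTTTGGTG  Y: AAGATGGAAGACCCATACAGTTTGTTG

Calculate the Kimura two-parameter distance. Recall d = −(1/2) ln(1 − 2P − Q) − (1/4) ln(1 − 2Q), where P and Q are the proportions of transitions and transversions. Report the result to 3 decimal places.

Of 27 sites, 4 differences are transitions and 4 are transversions, so P = 4/27 ≈ 0.148148 and Q = 4/27 ≈ 0.148148.
Under the Kimura two-parameter model, d = −½ ln(1 − 2P − Q) − ¼ ln(1 − 2Q).
1 − 2P − Q = 0.555556, giving −½ ln(0.555556) = 0.293893.
1 − 2Q = 0.703704, giving −¼ ln(0.703704) = 0.087849.
d = 0.293893 + 0.087849 = 0.381742.

0.382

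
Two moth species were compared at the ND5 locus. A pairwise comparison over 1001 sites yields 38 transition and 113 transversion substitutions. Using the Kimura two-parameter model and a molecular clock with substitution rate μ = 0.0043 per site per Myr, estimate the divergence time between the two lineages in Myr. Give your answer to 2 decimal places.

P = 38/1001 ≈ 0.037962 and Q = 113/1001 ≈ 0.112887.
Under the Kimura two-parameter model, d = −½ ln(1 − 2P − Q) − ¼ ln(1 − 2Q).
1 − 2P − Q = 0.811189, giving −½ ln(0.811189) = 0.104627.
1 − 2Q = 0.774226, giving −¼ ln(0.774226) = 0.063973.
d = 0.104627 + 0.063973 = 0.168600.
Under a molecular clock d = 2μt, so t = d/(2μ) = 0.168600 / (2 × 0.0043) = 19.60 Myr.

19.60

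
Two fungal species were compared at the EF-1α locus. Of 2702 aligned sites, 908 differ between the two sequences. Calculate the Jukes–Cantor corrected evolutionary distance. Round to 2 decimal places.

p = 908/2702 ≈ 0.336047.
d = −(3/4) ln(1 − 4p/3) = −0.75 ln(1 − 0.448063) = −0.75 ln(0.551937)
  = −0.75 × (-0.594321) = 0.445741 substitutions/site.

0.45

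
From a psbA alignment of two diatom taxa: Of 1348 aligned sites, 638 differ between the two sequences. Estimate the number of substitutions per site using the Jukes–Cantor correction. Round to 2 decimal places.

0.75

p = 638/1348 ≈ 0.473294.
d = −(3/4) ln(1 − 4p/3) = −0.75 ln(1 − 0.631059) = −0.75 ln(0.368941)
  = −0.75 × (-0.997119) = 0.747839 substitutions/site.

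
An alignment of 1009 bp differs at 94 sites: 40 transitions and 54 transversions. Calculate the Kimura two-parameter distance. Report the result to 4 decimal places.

0.0995

P = 40/1009 ≈ 0.039643 and Q = 54/1009 ≈ 0.053518.
Under the Kimura two-parameter model, d = −½ ln(1 − 2P − Q) − ¼ ln(1 − 2Q).
1 − 2P − Q = 0.867196, giving −½ ln(0.867196) = 0.071245.
1 − 2Q = 0.892964, giving −¼ ln(0.892964) = 0.028302.
d = 0.071245 + 0.028302 = 0.099547.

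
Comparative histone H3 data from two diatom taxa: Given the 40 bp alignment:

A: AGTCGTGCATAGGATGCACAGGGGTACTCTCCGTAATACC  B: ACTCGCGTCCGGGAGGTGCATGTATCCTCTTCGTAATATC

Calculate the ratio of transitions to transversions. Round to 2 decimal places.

1.50

Transitions are A↔G and C↔T; transversions are all other mismatches.
Transitions: 9. Transversions: 6.
R = 9/6 = 1.50.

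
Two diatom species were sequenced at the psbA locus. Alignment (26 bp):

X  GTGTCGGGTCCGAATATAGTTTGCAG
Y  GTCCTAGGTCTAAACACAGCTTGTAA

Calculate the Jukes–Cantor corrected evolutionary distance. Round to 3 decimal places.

The sequences differ at 11 of 26 sites, so p = 11/26 ≈ 0.423077.
d = −(3/4) ln(1 − 4p/3) = −0.75 ln(1 − 0.564103) = −0.75 ln(0.435897)
  = −0.75 × (-0.830349) = 0.622762 substitutions/site.

0.623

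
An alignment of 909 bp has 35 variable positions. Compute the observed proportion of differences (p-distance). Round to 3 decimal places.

p = 35/909 = 0.038503… ≈ 0.039 (to 3 d.p.).

0.039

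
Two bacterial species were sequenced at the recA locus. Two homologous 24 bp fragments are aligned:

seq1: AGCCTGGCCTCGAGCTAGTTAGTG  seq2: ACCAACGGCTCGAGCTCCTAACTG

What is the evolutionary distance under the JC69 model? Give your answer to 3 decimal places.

0.520

The sequences differ at 9 of 24 sites (2, 4, 5, 6, 8, 17, 18, 20, 22), so p = 9/24 = 0.375.
d = −(3/4) ln(1 − 4p/3) = −0.75 ln(1 − 0.5) = −0.75 ln(0.5)
  = −0.75 × (-0.693147) = 0.519860 substitutions/site.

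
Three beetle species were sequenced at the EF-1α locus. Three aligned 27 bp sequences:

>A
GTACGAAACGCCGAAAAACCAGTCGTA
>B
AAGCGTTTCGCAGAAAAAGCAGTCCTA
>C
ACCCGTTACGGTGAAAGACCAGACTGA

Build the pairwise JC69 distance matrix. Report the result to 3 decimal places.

d(A,B) = 0.441, d(A,C) = 0.588, d(B,C) = 0.511

A–B: 9/27 sites differ → p ≈ 0.333333, d = −0.75 ln(1 − 0.444444) = 0.440839 ≈ 0.441.
A–C: 11/27 sites differ → p ≈ 0.407407, d = −0.75 ln(1 − 0.543209) = 0.587647 ≈ 0.588.
B–C: 10/27 sites differ → p ≈ 0.37037, d = −0.75 ln(1 − 0.493827) = 0.510658 ≈ 0.511.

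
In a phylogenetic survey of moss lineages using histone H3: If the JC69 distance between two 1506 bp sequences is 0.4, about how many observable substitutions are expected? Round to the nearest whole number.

467

Invert JC69: p = (3/4)(1 − e^(−4d/3)) = 0.75 × (1 − e^(-0.533333)) = 0.75 × (1 − 0.586646) = 0.310016.
Expected differing sites = pL ≈ 0.310016 × 1506 = 466.884096 ≈ 467.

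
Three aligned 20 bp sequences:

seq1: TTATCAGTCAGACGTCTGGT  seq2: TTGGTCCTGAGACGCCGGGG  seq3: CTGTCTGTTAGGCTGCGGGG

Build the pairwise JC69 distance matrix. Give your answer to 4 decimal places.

d(seq1,seq2) = 0.6872, d(seq1,seq3) = 0.6872, d(seq2,seq3) = 0.6872

seq1–seq2: 9/20 sites differ → p = 0.45, d = −0.75 ln(1 − 0.6) = 0.687218 ≈ 0.6872.
seq1–seq3: 9/20 sites differ → p = 0.45, d = −0.75 ln(1 − 0.6) = 0.687218 ≈ 0.6872.
seq2–seq3: 9/20 sites differ → p = 0.45, d = −0.75 ln(1 − 0.6) = 0.687218 ≈ 0.6872.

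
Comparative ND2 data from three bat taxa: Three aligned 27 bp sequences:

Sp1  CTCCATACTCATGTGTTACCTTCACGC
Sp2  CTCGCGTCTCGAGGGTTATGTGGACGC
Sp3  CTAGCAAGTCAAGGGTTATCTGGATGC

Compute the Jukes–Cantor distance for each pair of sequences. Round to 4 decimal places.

Sp1–Sp2: 11/27 sites differ → p ≈ 0.407407, d = −0.75 ln(1 − 0.543209) = 0.587647 ≈ 0.5876.
Sp1–Sp3: 11/27 sites differ → p ≈ 0.407407, d = −0.75 ln(1 − 0.543209) = 0.587647 ≈ 0.5876.
Sp2–Sp3: 7/27 sites differ → p ≈ 0.259259, d = −0.75 ln(1 − 0.345679) = 0.318118 ≈ 0.3181.

d(Sp1,Sp2) = 0.5876, d(Sp1,Sp3) = 0.5876, d(Sp2,Sp3) = 0.3181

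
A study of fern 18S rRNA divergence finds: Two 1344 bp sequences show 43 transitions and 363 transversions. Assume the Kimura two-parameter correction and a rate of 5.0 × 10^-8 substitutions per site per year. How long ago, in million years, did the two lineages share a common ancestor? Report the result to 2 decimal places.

3.98

P = 43/1344 ≈ 0.031994 and Q = 363/1344 ≈ 0.270089.
Under the Kimura two-parameter model, d = −½ ln(1 − 2P − Q) − ¼ ln(1 − 2Q).
1 − 2P − Q = 0.665923, giving −½ ln(0.665923) = 0.203291.
1 − 2Q = 0.459822, giving −¼ ln(0.459822) = 0.194229.
d = 0.203291 + 0.194229 = 0.397520.
Under a molecular clock d = 2μt, so t = d/(2μ) = 0.397520 / (2 × 5.0 × 10^-8) = 3.98 million years.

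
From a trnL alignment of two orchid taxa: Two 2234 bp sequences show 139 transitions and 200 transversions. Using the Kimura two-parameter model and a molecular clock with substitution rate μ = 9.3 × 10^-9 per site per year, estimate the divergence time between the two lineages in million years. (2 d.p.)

P = 139/2234 ≈ 0.06222 and Q = 200/2234 ≈ 0.089526.
Under the Kimura two-parameter model, d = −½ ln(1 − 2P − Q) − ¼ ln(1 − 2Q).
1 − 2P − Q = 0.786034, giving −½ ln(0.786034) = 0.120378.
1 − 2Q = 0.820948, giving −¼ ln(0.820948) = 0.049324.
d = 0.120378 + 0.049324 = 0.169702.
Under a molecular clock d = 2μt, so t = d/(2μ) = 0.169702 / (2 × 9.3 × 10^-9) = 9.12 million years.

9.12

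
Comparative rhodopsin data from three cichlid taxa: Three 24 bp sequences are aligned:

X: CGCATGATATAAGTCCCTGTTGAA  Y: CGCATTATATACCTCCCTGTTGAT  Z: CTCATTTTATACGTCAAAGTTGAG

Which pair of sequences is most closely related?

X–Y: 4/24 differ, p = 0.167, d = 0.188.
X–Z: 8/24 differ, p = 0.333, d = 0.441.
Y–Z: 7/24 differ, p = 0.292, d = 0.369.
The smallest distance is between X and Y.

X and Y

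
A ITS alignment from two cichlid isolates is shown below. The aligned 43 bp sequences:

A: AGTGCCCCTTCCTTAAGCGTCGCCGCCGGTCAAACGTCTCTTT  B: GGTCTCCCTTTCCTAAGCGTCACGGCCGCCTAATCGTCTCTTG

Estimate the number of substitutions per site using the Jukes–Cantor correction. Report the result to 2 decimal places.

0.35

The sequences differ at 12 of 43 sites, so p = 12/43 ≈ 0.27907.
d = −(3/4) ln(1 − 4p/3) = −0.75 ln(1 − 0.372093) = −0.75 ln(0.627907)
  = −0.75 × (-0.465363) = 0.349022 substitutions/site.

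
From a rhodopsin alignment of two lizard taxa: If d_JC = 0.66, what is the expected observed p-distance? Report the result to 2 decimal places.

0.44

p = (3/4)(1 − e^(−4d/3)) = 0.75 × (1 − e^(-0.88)) = 0.75 × (1 − 0.414783) = 0.438913.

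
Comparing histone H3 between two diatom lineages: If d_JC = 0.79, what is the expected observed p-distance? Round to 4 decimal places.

0.4884

p = (3/4)(1 − e^(−4d/3)) = 0.75 × (1 − e^(-1.053333)) = 0.75 × (1 − 0.348773) = 0.488420.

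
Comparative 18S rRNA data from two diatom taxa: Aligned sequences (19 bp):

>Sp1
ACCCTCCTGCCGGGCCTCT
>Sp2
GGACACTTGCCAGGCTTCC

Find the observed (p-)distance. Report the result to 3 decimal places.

The sequences differ at 8 of 19 positions (sites 1, 2, 3, 5, 7, 12, 16, 19).
p = 8/19 = 0.421052… ≈ 0.421 (to 3 d.p.).

0.421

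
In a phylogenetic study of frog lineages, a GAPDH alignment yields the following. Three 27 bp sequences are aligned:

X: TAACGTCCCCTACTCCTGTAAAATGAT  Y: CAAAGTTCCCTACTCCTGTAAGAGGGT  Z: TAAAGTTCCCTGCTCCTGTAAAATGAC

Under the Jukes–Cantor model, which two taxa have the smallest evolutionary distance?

X and Z

X–Y: 6/27 differ, p = 0.222, d = 0.264.
X–Z: 4/27 differ, p = 0.148, d = 0.165.
Y–Z: 6/27 differ, p = 0.222, d = 0.264.
The smallest distance is between X and Z.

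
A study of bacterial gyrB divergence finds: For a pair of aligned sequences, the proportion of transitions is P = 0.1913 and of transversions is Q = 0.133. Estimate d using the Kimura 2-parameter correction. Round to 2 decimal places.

Under the Kimura two-parameter model, d = −½ ln(1 − 2P − Q) − ¼ ln(1 − 2Q).
1 − 2P − Q = 0.4844, giving −½ ln(0.4844) = 0.362422.
1 − 2Q = 0.734, giving −¼ ln(0.734) = 0.077312.
d = 0.362422 + 0.077312 = 0.439734.

0.44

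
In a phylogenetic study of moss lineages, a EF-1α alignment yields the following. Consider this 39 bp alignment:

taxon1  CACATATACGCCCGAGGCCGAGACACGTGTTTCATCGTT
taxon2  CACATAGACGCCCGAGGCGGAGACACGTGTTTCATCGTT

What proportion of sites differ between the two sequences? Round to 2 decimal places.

0.05

The sequences differ at 2 of 39 positions (sites 7, 19).
p = 2/39 = 0.051282… ≈ 0.05 (to 2 d.p.).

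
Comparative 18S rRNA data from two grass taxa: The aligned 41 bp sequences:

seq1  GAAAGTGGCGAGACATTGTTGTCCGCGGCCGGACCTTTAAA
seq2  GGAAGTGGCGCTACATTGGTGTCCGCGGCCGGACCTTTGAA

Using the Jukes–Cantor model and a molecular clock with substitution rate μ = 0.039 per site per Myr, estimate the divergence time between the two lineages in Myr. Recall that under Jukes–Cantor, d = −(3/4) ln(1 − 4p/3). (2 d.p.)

1.71

The sequences differ at 5 of 41 sites (2, 11, 12, 19, 39), so p = 5/41 ≈ 0.121951.
d = −(3/4) ln(1 − 4p/3) = −0.75 ln(1 − 0.162601) = −0.75 ln(0.837399)
  = −0.75 × (-0.177455) = 0.133091 substitutions/site.
Under a molecular clock d = 2μt, so t = d/(2μ) = 0.133091 / (2 × 0.039) = 1.71 Myr.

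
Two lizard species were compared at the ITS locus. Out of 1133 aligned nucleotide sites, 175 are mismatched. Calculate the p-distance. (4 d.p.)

0.1545

p = 175/1133 = 0.154457… ≈ 0.1545 (to 4 d.p.).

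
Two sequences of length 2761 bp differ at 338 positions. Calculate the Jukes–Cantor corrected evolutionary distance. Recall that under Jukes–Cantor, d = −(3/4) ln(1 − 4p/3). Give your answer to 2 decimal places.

0.13

p = 338/2761 ≈ 0.122419.
d = −(3/4) ln(1 − 4p/3) = −0.75 ln(1 − 0.163225) = −0.75 ln(0.836775)
  = −0.75 × (-0.178200) = 0.133650 substitutions/site.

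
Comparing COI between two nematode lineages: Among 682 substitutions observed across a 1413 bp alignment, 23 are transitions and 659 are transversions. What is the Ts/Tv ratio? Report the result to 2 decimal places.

R = 23/659 = 0.034901… ≈ 0.03 (to 2 d.p.).

0.03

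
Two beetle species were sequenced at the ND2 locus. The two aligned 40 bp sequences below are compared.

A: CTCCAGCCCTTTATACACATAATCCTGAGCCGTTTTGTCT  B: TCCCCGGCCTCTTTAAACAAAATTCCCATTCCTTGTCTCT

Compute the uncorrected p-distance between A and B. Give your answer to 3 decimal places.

The sequences differ at 16 of 40 positions.
p = 16/40 = 0.400.

0.400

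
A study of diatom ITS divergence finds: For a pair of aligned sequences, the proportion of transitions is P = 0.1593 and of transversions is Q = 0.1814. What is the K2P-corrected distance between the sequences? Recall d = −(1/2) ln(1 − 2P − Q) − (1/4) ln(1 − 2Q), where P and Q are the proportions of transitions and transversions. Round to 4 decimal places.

0.4592

Under the Kimura two-parameter model, d = −½ ln(1 − 2P − Q) − ¼ ln(1 − 2Q).
1 − 2P − Q = 0.5, giving −½ ln(0.5) = 0.346574.
1 − 2Q = 0.6372, giving −¼ ln(0.6372) = 0.112668.
d = 0.346574 + 0.112668 = 0.459242.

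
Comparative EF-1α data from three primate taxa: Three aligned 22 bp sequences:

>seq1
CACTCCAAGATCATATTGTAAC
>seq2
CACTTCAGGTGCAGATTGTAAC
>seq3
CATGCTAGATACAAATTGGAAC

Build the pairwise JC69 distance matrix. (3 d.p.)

d(seq1,seq2) = 0.271, d(seq1,seq3) = 0.591, d(seq2,seq3) = 0.497

seq1–seq2: 5/22 sites differ → p ≈ 0.227273, d = −0.75 ln(1 − 0.303031) = 0.270761 ≈ 0.271.
seq1–seq3: 9/22 sites differ → p ≈ 0.409091, d = −0.75 ln(1 − 0.545455) = 0.591344 ≈ 0.591.
seq2–seq3: 8/22 sites differ → p ≈ 0.363636, d = −0.75 ln(1 − 0.484848) = 0.497470 ≈ 0.497.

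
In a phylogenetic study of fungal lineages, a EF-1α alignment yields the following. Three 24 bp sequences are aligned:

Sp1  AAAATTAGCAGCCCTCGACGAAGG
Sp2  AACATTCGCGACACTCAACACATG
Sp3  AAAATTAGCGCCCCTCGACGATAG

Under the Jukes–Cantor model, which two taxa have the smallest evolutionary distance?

Sp1 and Sp3

Sp1–Sp2: 9/24 differ, p = 0.375, d = 0.520.
Sp1–Sp3: 4/24 differ, p = 0.167, d = 0.188.
Sp2–Sp3: 9/24 differ, p = 0.375, d = 0.520.
The smallest distance is between Sp1 and Sp3.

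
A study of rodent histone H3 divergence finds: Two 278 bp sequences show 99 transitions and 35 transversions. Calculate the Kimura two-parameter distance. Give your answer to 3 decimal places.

0.983

P = 99/278 ≈ 0.356115 and Q = 35/278 ≈ 0.125899.
Under the Kimura two-parameter model, d = −½ ln(1 − 2P − Q) − ¼ ln(1 − 2Q).
1 − 2P − Q = 0.161871, giving −½ ln(0.161871) = 0.910478.
1 − 2Q = 0.748202, giving −¼ ln(0.748202) = 0.072521.
d = 0.910478 + 0.072521 = 0.982999.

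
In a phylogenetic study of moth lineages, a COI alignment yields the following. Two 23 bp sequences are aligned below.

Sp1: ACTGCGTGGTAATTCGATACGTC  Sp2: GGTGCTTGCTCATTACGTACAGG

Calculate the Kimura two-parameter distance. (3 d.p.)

0.767

Of 23 sites, 3 differences are transitions and 8 are transversions, so P = 3/23 ≈ 0.130435 and Q = 8/23 ≈ 0.347826.
Under the Kimura two-parameter model, d = −½ ln(1 − 2P − Q) − ¼ ln(1 − 2Q).
1 − 2P − Q = 0.391304, giving −½ ln(0.391304) = 0.469135.
1 − 2Q = 0.304348, giving −¼ ln(0.304348) = 0.297396.
d = 0.469135 + 0.297396 = 0.766531.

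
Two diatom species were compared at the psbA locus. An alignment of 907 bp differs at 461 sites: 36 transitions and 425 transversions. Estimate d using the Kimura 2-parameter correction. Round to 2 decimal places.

1.09

P = 36/907 ≈ 0.039691 and Q = 425/907 ≈ 0.468578.
Under the Kimura two-parameter model, d = −½ ln(1 − 2P − Q) − ¼ ln(1 − 2Q).
1 − 2P − Q = 0.45204, giving −½ ln(0.45204) = 0.396992.
1 − 2Q = 0.062844, giving −¼ ln(0.062844) = 0.691775.
d = 0.396992 + 0.691775 = 1.088767.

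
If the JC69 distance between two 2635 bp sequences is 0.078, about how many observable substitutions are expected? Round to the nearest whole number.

195

Invert JC69: p = (3/4)(1 − e^(−4d/3)) = 0.75 × (1 − e^(-0.104)) = 0.75 × (1 − 0.901225) = 0.074081.
Expected differing sites = pL ≈ 0.074081 × 2635 = 195.203435 ≈ 195.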